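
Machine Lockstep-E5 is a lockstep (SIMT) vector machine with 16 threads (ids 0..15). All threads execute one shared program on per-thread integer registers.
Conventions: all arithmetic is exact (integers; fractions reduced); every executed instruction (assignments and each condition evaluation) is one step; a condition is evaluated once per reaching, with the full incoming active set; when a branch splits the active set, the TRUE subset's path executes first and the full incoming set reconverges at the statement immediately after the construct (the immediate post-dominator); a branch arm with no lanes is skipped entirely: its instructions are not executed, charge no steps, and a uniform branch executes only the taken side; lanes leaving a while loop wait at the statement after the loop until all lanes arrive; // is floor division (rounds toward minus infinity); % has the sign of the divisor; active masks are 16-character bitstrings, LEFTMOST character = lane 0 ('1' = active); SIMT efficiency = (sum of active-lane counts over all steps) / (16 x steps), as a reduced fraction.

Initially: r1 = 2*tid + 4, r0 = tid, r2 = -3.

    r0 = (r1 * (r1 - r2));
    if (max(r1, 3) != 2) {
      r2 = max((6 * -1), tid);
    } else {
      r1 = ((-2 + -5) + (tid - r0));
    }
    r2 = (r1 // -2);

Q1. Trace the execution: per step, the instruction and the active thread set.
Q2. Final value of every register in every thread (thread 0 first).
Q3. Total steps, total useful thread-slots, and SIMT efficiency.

step 0: r0 <- (r1 * (r1 - r2))       1111111111111111
step 1: eval (max(r1, 3) != 2)       1111111111111111
step 2: r2 <- max((6 * -1), tid)     1111111111111111
step 3: r2 <- (r1 // -2)             1111111111111111

Answer: 4 steps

r1: 4,6,8,10,12,14,16,18,20,22,24,26,28,30,32,34
r0: 28,54,88,130,180,238,304,378,460,550,648,754,868,990,1120,1258
r2: -2,-3,-4,-5,-6,-7,-8,-9,-10,-11,-12,-13,-14,-15,-16,-17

steps = 4; useful = 64; efficiency = 64/64 = 1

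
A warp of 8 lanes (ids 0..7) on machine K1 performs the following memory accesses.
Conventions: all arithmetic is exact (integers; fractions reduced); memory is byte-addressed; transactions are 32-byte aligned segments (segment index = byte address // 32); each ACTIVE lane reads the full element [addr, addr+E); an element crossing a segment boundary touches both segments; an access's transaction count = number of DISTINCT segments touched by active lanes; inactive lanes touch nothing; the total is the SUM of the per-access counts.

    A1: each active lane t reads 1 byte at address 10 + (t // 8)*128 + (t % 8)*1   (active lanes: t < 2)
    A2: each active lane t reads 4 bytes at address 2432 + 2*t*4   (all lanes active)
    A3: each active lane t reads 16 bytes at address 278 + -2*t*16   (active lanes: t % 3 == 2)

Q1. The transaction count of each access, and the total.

A1: 1 transaction
A2: 2 transactions
A3: 4 transactions

Answer: 1,2,4; total 7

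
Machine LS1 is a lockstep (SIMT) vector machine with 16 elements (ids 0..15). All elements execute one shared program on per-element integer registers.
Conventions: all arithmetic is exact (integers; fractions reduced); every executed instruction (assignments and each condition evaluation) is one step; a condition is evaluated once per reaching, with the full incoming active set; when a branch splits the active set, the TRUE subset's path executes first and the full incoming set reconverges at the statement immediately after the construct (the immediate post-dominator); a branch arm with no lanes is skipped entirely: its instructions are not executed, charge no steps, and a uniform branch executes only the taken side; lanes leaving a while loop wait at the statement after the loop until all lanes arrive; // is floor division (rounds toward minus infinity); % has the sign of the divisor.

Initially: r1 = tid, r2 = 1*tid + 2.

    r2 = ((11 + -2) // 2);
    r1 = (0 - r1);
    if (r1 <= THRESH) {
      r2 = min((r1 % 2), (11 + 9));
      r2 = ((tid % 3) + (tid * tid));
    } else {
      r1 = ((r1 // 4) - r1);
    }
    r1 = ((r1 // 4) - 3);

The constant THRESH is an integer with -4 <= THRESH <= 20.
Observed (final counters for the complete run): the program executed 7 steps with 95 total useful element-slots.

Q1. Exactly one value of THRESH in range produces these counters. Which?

Answer: THRESH = -1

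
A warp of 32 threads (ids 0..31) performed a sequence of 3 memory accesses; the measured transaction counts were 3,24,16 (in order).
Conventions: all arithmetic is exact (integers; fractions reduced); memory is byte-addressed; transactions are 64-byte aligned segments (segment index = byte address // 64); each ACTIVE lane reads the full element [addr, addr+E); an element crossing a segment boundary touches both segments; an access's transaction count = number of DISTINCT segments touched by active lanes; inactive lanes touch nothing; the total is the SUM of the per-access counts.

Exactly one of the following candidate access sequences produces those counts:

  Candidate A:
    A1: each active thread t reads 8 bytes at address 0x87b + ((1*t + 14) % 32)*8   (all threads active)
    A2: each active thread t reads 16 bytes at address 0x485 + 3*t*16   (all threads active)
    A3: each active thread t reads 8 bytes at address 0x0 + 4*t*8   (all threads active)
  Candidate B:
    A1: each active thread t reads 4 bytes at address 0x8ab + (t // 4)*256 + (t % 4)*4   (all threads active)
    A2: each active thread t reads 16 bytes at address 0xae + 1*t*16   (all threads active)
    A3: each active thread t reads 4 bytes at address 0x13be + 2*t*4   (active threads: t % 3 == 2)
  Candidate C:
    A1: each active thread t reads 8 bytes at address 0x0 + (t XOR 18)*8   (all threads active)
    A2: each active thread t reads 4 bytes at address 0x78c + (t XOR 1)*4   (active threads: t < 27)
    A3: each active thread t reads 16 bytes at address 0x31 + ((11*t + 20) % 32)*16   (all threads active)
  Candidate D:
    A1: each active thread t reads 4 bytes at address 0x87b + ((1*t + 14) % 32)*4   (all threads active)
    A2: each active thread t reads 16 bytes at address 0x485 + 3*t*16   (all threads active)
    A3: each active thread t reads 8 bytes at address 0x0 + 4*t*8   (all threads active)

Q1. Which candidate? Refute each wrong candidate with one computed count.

A: A1 gives 5 transactions, not 3
B: A1 gives 8 transactions, not 3
C: A1 gives 4 transactions, not 3
D: all counts match (3,24,16)

Answer: D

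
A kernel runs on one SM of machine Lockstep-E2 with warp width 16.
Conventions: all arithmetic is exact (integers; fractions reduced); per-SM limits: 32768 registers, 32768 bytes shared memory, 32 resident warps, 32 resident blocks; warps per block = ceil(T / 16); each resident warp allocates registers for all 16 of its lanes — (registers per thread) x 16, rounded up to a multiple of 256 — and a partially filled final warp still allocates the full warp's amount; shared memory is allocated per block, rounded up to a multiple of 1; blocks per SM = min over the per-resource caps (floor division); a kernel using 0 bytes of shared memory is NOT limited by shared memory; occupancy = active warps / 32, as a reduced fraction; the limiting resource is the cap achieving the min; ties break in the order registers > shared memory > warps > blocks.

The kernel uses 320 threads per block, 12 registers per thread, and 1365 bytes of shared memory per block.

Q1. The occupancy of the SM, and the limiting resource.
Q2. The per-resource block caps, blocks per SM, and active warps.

Answer: occupancy 5/8, limited by warps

registers: 6 blocks
shared memory: 24 blocks
warps: 1 block
blocks: 32 blocks

Answer: 1 block, 20 active warps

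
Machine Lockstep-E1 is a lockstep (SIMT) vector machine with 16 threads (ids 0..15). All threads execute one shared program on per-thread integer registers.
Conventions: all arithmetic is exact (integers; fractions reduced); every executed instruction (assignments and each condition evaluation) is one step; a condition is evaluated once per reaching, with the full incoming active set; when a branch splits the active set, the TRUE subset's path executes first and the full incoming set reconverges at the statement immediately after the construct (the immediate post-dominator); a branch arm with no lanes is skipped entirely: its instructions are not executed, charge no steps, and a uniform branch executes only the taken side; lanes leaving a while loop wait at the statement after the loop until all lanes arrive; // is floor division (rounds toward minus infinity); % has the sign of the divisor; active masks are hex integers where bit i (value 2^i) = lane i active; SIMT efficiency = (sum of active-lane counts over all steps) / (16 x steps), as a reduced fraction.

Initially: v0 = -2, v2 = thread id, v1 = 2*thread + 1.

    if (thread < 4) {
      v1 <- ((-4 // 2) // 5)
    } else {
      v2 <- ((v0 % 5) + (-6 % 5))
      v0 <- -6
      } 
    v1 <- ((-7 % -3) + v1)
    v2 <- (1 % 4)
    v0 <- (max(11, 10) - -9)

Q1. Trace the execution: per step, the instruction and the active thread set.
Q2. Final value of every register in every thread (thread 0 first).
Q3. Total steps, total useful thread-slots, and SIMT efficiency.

step 0: eval (thread < 4)            0xffff
step 1: v1 <- ((-4 // 2) // 5)       0x000f
step 2: v2 <- ((v0 % 5) + (-6 % 5))  0xfff0
step 3: v0 <- -6                     0xfff0
step 4: v1 <- ((-7 % -3) + v1)       0xffff
step 5: v2 <- (1 % 4)                0xffff
step 6: v0 <- (max(11, 10) - -9)     0xffff

Answer: 7 steps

v0: 20,20,20,20,20,20,20,20,20,20,20,20,20,20,20,20
v2: 1,1,1,1,1,1,1,1,1,1,1,1,1,1,1,1
v1: -2,-2,-2,-2,8,10,12,14,16,18,20,22,24,26,28,30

steps = 7; useful = 92; efficiency = 92/112 = 23/28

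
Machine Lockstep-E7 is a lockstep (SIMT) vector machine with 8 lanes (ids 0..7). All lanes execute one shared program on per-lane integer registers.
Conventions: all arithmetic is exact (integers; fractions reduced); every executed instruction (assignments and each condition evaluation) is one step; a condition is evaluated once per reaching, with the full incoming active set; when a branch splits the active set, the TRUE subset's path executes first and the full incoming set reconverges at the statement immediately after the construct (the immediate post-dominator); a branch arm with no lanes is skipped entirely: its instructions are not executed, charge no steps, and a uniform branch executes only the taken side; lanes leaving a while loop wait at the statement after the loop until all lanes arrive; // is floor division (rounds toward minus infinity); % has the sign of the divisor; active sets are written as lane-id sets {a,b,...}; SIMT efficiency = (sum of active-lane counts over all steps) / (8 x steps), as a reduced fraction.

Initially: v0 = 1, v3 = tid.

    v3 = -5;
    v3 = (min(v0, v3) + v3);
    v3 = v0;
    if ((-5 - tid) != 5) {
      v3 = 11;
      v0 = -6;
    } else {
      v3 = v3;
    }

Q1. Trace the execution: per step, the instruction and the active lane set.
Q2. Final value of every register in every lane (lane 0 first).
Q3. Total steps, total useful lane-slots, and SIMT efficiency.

step 0: v3 <- -5                     {0,1,2,3,4,5,6,7}
step 1: v3 <- (min(v0, v3) + v3)     {0,1,2,3,4,5,6,7}
step 2: v3 <- v0                     {0,1,2,3,4,5,6,7}
step 3: eval ((-5 - tid) != 5)       {0,1,2,3,4,5,6,7}
step 4: v3 <- 11                     {0,1,2,3,4,5,6,7}
step 5: v0 <- -6                     {0,1,2,3,4,5,6,7}

Answer: 6 steps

v0: -6,-6,-6,-6,-6,-6,-6,-6
v3: 11,11,11,11,11,11,11,11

steps = 6; useful = 48; efficiency = 48/48 = 1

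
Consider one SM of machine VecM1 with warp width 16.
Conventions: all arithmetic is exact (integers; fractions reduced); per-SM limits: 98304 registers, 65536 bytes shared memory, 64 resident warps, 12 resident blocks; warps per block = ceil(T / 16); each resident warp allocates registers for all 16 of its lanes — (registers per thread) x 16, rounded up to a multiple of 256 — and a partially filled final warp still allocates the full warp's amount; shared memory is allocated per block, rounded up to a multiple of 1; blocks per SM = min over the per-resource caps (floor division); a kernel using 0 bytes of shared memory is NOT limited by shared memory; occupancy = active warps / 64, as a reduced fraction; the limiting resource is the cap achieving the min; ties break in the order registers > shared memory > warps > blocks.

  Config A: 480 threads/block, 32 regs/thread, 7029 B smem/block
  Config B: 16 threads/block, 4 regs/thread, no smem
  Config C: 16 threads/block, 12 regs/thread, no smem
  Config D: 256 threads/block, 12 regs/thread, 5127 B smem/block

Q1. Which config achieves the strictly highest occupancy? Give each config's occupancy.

occupancies: A 15/16, B 3/16, C 3/16, D 1

Answer: D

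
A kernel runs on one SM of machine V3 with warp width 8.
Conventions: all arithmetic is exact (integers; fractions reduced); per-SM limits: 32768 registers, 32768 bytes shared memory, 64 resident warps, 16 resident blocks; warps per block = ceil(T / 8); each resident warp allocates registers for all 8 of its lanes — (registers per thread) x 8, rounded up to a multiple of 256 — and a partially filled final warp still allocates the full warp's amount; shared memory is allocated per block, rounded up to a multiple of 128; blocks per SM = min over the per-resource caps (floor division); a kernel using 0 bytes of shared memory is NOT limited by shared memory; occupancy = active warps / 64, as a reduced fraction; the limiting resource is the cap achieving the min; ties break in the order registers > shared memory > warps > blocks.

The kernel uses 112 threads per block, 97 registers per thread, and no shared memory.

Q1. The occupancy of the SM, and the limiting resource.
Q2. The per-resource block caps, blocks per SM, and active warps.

Answer: occupancy 7/16, limited by registers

registers: 2 blocks
shared memory: no limit (kernel uses none)
warps: 4 blocks
blocks: 16 blocks

Answer: 2 blocks, 28 active warps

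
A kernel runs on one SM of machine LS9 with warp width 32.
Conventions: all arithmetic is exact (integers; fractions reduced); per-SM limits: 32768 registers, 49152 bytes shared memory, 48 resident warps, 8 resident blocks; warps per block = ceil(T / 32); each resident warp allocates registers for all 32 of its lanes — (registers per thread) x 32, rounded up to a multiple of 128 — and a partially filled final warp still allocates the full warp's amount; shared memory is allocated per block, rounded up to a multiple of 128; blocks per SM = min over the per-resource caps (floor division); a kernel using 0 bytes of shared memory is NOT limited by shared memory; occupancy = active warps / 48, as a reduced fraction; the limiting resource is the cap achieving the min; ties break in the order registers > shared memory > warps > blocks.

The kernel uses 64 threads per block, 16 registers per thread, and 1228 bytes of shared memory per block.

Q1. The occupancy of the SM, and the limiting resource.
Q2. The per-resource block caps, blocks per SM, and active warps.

Answer: occupancy 1/3, limited by blocks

registers: 32 blocks
shared memory: 38 blocks
warps: 24 blocks
blocks: 8 blocks

Answer: 8 blocks, 16 active warps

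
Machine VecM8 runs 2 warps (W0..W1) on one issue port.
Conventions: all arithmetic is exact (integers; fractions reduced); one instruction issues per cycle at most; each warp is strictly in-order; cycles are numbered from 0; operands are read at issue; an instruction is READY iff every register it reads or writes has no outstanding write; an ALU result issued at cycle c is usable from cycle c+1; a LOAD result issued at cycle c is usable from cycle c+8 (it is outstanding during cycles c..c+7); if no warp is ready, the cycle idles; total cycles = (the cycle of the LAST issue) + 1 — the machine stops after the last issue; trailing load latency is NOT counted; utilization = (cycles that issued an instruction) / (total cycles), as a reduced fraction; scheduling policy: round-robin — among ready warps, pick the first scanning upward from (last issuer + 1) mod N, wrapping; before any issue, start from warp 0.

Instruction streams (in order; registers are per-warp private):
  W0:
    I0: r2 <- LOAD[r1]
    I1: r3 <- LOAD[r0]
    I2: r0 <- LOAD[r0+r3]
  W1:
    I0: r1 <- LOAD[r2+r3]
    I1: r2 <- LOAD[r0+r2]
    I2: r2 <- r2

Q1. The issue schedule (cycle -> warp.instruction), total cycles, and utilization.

cycle 0: W0.I0
cycle 1: W1.I0
cycle 2: W0.I1
cycle 3: W1.I1
cycle 4: idle
cycle 5: idle
cycle 6: idle
cycle 7: idle
cycle 8: idle
cycle 9: idle
cycle 10: W0.I2
cycle 11: W1.I2

Answer: 12 cycles, utilization 1/2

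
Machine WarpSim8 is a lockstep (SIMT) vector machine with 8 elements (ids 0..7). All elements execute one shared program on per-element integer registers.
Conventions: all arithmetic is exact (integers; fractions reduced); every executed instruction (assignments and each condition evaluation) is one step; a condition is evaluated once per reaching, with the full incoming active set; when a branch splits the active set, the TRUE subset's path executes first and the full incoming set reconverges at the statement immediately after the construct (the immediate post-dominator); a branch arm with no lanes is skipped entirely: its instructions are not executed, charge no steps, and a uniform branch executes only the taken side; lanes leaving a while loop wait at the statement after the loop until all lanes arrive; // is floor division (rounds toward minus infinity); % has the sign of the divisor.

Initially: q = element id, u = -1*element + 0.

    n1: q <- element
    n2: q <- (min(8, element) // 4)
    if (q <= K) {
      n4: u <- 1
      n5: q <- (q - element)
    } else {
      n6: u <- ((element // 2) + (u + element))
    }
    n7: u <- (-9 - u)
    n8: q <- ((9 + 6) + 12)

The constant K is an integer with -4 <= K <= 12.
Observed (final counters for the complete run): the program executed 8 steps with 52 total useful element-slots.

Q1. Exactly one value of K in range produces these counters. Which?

Answer: K = 0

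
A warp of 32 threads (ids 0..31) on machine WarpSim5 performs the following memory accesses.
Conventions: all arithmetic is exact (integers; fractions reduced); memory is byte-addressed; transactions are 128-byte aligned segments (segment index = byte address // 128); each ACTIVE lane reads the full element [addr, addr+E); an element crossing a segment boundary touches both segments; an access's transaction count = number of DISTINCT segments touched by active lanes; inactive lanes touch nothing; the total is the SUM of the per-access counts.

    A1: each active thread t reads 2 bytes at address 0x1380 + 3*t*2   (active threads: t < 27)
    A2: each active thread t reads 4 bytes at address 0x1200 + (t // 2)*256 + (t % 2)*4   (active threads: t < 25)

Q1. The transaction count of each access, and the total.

A1: 2 transactions
A2: 13 transactions

Answer: 2,13; total 15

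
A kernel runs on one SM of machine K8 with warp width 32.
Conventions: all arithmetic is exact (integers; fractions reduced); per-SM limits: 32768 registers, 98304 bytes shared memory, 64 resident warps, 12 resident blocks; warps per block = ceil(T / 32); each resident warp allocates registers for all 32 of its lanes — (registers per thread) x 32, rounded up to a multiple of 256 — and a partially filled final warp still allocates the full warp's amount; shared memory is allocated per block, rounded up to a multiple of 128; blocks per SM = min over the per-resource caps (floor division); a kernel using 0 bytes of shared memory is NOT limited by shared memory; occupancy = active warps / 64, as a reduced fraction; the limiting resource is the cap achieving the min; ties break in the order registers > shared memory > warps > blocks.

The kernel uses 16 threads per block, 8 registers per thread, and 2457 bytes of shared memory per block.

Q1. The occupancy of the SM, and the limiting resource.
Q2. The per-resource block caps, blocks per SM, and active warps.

Answer: occupancy 3/16, limited by blocks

registers: 128 blocks
shared memory: 38 blocks
warps: 64 blocks
blocks: 12 blocks

Answer: 12 blocks, 12 active warps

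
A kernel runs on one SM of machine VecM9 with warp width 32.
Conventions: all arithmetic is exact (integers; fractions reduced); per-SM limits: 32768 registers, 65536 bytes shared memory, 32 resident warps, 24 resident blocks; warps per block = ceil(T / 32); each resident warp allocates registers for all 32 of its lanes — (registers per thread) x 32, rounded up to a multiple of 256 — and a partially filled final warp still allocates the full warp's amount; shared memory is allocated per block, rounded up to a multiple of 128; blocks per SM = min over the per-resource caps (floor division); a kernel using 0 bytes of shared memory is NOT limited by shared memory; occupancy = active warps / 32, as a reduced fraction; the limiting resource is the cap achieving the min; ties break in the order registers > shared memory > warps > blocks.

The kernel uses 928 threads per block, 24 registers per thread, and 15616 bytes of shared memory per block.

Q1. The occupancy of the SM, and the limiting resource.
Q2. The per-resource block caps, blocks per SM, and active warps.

Answer: occupancy 29/32, limited by registers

registers: 1 block
shared memory: 4 blocks
warps: 1 block
blocks: 24 blocks

Answer: 1 block, 29 active warps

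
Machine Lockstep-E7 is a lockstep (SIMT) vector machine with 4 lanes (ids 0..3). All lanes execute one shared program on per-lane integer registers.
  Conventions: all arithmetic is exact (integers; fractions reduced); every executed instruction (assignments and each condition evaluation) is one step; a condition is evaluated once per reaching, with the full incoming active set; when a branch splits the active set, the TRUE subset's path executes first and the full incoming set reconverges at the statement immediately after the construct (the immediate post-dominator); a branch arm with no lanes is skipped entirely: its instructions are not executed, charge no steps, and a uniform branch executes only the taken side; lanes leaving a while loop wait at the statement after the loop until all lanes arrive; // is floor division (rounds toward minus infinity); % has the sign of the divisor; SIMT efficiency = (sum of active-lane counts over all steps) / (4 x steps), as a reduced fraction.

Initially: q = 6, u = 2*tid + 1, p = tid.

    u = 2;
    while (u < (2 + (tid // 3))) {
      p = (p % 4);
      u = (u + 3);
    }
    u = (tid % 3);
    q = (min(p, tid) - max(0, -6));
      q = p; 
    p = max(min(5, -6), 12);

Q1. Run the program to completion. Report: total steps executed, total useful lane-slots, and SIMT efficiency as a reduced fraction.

Answer: 9 steps, 27 useful, 3/4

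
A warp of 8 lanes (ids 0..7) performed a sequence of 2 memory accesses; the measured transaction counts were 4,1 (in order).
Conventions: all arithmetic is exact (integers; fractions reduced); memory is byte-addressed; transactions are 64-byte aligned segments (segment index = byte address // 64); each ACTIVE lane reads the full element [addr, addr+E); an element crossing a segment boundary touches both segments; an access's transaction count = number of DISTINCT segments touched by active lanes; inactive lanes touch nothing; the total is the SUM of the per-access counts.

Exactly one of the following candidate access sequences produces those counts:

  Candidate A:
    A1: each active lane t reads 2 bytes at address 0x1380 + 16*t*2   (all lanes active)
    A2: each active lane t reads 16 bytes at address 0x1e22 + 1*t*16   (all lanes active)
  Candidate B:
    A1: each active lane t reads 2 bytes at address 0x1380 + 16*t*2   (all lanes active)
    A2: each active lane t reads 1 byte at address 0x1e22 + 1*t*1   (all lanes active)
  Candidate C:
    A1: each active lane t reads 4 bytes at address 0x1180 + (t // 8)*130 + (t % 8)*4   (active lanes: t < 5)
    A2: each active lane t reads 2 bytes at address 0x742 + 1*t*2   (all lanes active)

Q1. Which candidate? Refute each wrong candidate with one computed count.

A: A2 gives 3 transactions, not 1
C: A1 gives 1 transaction, not 4
B: all counts match (4,1)

Answer: B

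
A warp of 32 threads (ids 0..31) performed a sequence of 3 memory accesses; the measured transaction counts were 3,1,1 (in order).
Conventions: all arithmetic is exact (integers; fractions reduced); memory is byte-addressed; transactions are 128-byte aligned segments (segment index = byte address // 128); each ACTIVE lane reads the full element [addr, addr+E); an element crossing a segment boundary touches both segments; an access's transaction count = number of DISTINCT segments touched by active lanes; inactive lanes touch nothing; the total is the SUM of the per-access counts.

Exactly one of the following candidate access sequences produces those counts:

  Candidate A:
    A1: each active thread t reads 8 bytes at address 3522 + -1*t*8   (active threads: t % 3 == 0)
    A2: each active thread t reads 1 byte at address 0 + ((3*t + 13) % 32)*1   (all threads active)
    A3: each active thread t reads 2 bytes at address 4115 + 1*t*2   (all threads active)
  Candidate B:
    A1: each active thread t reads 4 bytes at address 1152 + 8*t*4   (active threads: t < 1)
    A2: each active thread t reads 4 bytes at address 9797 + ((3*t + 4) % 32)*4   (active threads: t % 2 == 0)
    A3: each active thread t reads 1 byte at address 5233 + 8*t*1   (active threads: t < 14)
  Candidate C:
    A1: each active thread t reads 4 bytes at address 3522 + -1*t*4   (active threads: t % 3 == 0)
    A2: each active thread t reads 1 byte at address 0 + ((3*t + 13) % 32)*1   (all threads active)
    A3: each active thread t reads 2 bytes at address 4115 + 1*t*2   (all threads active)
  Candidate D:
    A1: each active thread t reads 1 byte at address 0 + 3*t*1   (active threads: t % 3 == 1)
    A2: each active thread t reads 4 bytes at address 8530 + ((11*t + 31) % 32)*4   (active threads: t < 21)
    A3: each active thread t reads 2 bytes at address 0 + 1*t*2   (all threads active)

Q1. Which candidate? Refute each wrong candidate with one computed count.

B: A1 gives 1 transaction, not 3
C: A1 gives 2 transactions, not 3
D: A1 gives 1 transaction, not 3
A: all counts match (3,1,1)

Answer: A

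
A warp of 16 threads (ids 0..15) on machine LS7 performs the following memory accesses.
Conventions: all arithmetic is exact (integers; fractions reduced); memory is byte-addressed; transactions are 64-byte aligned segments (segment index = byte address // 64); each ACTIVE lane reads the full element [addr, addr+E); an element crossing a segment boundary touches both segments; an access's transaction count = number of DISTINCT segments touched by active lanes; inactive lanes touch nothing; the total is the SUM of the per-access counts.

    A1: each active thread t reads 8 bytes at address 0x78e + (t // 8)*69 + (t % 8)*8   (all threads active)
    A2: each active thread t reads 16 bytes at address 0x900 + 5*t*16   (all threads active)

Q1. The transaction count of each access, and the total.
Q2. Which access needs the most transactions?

A1: 3 transactions
A2: 16 transactions

Answer: 3,16; total 19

Answer: A2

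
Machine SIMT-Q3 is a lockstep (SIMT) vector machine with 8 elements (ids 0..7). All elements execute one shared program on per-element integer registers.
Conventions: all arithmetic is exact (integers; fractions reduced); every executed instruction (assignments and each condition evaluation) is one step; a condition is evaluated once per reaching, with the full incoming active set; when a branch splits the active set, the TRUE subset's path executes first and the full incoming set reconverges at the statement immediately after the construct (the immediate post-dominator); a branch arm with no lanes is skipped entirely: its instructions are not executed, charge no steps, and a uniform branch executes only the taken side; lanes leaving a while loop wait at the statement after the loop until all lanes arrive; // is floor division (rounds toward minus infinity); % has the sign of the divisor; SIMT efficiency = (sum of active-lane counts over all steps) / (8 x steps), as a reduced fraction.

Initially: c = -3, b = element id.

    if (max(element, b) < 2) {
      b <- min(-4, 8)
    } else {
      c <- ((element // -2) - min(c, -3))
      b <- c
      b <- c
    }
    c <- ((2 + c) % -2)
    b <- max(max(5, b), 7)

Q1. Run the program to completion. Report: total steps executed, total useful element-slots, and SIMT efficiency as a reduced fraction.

Answer: 7 steps, 44 useful, 11/14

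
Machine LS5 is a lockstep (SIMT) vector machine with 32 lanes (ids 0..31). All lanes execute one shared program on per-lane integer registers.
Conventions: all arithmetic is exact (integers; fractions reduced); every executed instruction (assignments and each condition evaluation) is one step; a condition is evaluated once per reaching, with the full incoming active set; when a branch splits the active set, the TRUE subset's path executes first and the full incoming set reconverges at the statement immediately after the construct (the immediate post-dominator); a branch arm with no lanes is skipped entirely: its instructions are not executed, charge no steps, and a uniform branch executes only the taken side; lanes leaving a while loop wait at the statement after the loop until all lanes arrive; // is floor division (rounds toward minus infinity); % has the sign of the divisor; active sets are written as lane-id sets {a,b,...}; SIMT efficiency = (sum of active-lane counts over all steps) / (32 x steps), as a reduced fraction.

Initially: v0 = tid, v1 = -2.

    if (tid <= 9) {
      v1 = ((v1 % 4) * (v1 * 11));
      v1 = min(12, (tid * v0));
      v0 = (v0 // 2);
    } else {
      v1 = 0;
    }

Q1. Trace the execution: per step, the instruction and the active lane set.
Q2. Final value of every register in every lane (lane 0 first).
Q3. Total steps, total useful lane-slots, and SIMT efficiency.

step 0: eval (tid <= 9)              {0,1,2,3,4,5,6,7,8,9,10,11,12,13,14,15,16,17,18,19,20,21,22,23,24,25,26,27,28,29,30,31}
step 1: v1 <- ((v1 % 4) * (v1 * 11)) {0,1,2,3,4,5,6,7,8,9}
step 2: v1 <- min(12, (tid * v0))    {0,1,2,3,4,5,6,7,8,9}
step 3: v0 <- (v0 // 2)              {0,1,2,3,4,5,6,7,8,9}
step 4: v1 <- 0                      {10,11,12,13,14,15,16,17,18,19,20,21,22,23,24,25,26,27,28,29,30,31}

Answer: 5 steps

v0: 0,0,1,1,2,2,3,3,4,4,10,11,12,13,14,15,16,17,18,19,20,21,22,23,24,25,26,27,28,29,30,31
v1: 0,1,4,9,12,12,12,12,12,12,0,0,0,0,0,0,0,0,0,0,0,0,0,0,0,0,0,0,0,0,0,0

steps = 5; useful = 84; efficiency = 84/160 = 21/40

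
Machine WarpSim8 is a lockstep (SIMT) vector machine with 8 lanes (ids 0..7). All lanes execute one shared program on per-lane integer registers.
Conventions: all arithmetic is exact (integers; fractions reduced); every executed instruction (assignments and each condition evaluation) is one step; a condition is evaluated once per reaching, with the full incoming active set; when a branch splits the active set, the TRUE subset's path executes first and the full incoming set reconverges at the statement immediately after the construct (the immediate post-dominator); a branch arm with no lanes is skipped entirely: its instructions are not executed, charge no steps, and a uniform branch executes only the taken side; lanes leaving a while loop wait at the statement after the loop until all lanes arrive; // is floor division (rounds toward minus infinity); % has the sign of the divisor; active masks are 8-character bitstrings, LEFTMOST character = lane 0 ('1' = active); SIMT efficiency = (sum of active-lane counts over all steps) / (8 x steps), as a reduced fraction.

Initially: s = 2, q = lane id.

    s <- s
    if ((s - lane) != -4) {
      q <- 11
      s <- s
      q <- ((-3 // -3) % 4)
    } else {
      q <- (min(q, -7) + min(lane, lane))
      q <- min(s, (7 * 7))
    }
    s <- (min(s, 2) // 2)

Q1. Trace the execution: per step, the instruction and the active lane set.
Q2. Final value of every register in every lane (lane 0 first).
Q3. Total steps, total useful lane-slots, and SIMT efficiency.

step 0: s <- s                       11111111
step 1: eval ((s - lane) != -4)      11111111
step 2: q <- 11                      11111101
step 3: s <- s                       11111101
step 4: q <- ((-3 // -3) % 4)        11111101
step 5: q <- (min(q, -7) + min(lane, lane)) 00000010
step 6: q <- min(s, (7 * 7))         00000010
step 7: s <- (min(s, 2) // 2)        11111111

Answer: 8 steps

s: 1,1,1,1,1,1,1,1
q: 1,1,1,1,1,1,2,1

steps = 8; useful = 47; efficiency = 47/64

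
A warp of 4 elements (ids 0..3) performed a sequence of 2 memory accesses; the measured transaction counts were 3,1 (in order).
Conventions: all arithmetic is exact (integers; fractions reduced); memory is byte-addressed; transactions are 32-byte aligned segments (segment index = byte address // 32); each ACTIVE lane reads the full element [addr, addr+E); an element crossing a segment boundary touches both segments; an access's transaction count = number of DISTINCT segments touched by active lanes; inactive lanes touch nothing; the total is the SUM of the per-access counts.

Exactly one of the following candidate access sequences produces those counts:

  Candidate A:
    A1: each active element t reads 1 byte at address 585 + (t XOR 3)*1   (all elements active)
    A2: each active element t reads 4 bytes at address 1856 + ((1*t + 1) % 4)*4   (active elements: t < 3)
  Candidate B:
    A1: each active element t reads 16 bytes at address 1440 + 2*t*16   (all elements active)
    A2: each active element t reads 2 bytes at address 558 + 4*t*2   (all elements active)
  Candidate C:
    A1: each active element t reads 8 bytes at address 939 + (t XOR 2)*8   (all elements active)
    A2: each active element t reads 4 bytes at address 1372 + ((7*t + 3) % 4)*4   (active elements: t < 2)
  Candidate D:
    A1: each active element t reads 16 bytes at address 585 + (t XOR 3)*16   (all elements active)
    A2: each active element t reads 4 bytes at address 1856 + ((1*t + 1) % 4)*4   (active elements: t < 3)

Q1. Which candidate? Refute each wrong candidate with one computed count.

A: A1 gives 1 transaction, not 3
B: A1 gives 4 transactions, not 3
C: A1 gives 2 transactions, not 3
D: all counts match (3,1)

Answer: D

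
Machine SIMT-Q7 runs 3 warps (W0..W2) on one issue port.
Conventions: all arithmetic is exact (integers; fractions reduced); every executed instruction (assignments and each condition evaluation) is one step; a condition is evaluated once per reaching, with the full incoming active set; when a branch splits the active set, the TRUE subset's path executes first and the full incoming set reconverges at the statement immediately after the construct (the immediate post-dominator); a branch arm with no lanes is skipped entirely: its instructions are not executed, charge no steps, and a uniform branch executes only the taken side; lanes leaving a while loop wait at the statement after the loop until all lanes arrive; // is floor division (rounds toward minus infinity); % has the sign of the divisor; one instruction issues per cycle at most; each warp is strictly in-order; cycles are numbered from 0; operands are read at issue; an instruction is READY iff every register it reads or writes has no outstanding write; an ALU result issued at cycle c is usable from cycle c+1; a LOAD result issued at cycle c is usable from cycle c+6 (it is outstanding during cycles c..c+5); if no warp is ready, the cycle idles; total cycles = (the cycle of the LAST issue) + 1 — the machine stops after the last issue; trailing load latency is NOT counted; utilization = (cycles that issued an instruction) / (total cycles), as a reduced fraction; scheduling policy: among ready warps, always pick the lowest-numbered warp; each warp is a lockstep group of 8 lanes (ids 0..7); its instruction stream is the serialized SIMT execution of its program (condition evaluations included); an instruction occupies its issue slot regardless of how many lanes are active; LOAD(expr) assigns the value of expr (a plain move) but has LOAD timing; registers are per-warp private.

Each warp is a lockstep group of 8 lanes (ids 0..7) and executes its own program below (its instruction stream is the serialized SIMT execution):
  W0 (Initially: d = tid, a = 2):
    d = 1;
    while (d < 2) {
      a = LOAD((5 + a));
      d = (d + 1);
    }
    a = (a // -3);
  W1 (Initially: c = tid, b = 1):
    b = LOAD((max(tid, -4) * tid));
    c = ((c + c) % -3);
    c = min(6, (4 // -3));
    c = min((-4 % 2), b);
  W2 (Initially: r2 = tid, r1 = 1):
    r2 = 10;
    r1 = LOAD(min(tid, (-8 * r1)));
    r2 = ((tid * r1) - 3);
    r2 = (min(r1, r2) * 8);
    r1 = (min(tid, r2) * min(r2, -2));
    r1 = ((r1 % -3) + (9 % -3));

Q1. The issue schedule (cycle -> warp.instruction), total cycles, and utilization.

cycle 0: W0.I0
cycle 1: W0.I1
cycle 2: W0.I2
cycle 3: W0.I3
cycle 4: W0.I4
cycle 5: W1.I0
cycle 6: W1.I1
cycle 7: W1.I2
cycle 8: W0.I5
cycle 9: W2.I0
cycle 10: W2.I1
cycle 11: W1.I3
cycle 12: idle
cycle 13: idle
cycle 14: idle
cycle 15: idle
cycle 16: W2.I2
cycle 17: W2.I3
cycle 18: W2.I4
cycle 19: W2.I5

Answer: 20 cycles, utilization 4/5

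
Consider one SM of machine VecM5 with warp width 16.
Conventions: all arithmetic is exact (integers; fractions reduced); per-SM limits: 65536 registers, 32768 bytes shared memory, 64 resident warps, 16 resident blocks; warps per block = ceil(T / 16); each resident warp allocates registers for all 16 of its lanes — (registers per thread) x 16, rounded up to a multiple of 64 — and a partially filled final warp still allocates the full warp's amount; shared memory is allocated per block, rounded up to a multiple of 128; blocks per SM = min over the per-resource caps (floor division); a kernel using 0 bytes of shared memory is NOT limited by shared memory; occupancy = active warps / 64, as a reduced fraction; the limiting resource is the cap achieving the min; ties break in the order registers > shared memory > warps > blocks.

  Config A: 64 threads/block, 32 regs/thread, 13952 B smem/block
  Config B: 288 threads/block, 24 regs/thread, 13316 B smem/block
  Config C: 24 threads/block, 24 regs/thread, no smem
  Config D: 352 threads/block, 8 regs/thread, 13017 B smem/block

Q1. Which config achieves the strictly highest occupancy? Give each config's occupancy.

occupancies: A 1/8, B 9/16, C 1/2, D 11/16

Answer: D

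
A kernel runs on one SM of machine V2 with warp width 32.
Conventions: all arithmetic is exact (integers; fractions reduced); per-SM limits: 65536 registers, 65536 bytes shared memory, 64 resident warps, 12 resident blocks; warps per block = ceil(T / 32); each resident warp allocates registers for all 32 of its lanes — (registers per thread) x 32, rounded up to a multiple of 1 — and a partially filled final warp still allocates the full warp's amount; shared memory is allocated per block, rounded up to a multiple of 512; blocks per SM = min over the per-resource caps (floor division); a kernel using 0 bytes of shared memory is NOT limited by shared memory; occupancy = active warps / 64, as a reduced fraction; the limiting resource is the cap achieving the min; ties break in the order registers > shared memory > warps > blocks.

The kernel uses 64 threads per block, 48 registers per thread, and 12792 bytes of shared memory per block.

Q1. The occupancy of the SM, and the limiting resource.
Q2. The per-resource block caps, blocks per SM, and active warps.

Answer: occupancy 5/32, limited by shared memory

registers: 21 blocks
shared memory: 5 blocks
warps: 32 blocks
blocks: 12 blocks

Answer: 5 blocks, 10 active warps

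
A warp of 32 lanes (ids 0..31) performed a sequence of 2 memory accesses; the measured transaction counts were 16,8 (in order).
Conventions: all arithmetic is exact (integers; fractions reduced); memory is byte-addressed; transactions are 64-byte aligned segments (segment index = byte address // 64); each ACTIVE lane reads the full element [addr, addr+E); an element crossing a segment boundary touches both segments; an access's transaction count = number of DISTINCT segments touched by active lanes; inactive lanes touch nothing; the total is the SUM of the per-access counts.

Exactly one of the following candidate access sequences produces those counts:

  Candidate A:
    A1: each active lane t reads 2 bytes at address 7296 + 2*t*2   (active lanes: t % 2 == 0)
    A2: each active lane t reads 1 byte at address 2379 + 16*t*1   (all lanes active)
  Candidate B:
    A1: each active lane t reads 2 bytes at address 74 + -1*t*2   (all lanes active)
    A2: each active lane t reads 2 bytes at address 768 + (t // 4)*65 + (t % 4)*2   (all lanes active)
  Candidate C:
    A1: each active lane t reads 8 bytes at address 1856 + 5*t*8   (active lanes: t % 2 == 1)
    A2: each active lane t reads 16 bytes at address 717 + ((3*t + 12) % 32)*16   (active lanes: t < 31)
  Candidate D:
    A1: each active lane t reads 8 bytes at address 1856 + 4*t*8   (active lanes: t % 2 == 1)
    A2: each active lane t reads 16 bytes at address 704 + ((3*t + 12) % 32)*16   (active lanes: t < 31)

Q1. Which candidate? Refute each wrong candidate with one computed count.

A: A1 gives 2 transactions, not 16
B: A1 gives 2 transactions, not 16
C: A2 gives 9 transactions, not 8
D: all counts match (16,8)

Answer: D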